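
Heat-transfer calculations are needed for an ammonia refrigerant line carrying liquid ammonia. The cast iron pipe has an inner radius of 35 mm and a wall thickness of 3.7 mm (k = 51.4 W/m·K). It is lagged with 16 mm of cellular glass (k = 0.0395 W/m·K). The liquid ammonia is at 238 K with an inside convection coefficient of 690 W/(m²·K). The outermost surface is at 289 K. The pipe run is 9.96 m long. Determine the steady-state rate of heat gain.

Q ≈ 363 W

Treating each annulus and film as a series resistance:
R_inner film = 1/(h_i·2πr₁L) = 1/(690×2π×0.035×9.96) = 6.617×10^-4 K/W
R_cast iron pipe wall = ln(38.7/35)/(2π×51.4×9.96) = 3.124×10^-5 K/W
R_cellular glass = ln(54.7/38.7)/(2π×0.0395×9.96) = 0.14 K/W
R_total = 0.1407 K/W
Q = ΔT/R_total = 51/0.1407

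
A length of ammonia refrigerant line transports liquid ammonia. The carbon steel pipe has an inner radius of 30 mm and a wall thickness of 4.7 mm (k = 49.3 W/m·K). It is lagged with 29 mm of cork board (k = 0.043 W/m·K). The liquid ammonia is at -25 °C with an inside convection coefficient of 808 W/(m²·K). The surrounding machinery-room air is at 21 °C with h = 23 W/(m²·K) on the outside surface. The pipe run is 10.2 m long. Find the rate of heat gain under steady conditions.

Treating each annulus and film as a series resistance:
R_inner film = 1/(h_i·2πr₁L) = 1/(808×2π×0.03×10.2) = 6.437×10^-4 K/W
R_carbon steel pipe wall = ln(34.7/30)/(2π×49.3×10.2) = 4.606×10^-5 K/W
R_cork board = ln(63.7/34.7)/(2π×0.043×10.2) = 0.2204 K/W
R_outer film = 1/(h_o·2πr_oL) = 1/(23×2π×0.0637×10.2) = 0.01065 K/W
R_total = 0.2318 K/W
Q = ΔT/R_total = 46/0.2318

Q ≈ 198 W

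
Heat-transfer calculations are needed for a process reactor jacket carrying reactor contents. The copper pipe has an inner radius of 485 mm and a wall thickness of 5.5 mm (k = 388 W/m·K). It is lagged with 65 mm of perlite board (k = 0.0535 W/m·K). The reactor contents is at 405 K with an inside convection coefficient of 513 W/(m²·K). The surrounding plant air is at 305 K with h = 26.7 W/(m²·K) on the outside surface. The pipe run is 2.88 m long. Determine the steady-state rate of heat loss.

Treating each annulus and film as a series resistance:
R_inner film = 1/(h_i·2πr₁L) = 1/(513×2π×0.485×2.88) = 2.221×10^-4 K/W
R_copper pipe wall = ln(490.5/485)/(2π×388×2.88) = 1.606×10^-6 K/W
R_perlite board = ln(555.5/490.5)/(2π×0.0535×2.88) = 0.1285 K/W
R_outer film = 1/(h_o·2πr_oL) = 1/(26.7×2π×0.5555×2.88) = 0.003726 K/W
R_total = 0.1325 K/W
Q = ΔT/R_total = 100/0.1325

Q ≈ 755 W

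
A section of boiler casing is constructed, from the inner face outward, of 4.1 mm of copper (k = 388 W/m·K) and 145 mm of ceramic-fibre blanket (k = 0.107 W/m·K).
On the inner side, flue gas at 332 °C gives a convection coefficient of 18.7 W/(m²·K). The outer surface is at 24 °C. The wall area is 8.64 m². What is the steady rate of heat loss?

Thermal resistances in series:
R_inner film = 1/(h_i·A) = 1/(18.7×8.64) = 0.006189 K/W
R_copper = L/(kA) = 0.0041/(388×8.64) = 1.223×10^-6 K/W
R_ceramic-fibre blanket = L/(kA) = 0.145/(0.107×8.64) = 0.1568 K/W
R_total = 0.163 K/W
Q = ΔT / R_total = 308 / 0.163

Q ≈ 1890 W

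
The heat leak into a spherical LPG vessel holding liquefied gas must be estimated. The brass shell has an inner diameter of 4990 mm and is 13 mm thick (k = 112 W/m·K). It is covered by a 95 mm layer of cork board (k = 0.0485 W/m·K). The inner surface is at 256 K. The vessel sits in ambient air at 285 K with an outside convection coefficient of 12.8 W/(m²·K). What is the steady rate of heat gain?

Spherical conduction: R = (1/r_in − 1/r_out)/(4πk) per layer; series-sum.
R_brass shell = (1/2.495 − 1/2.508)/(4π×112) = 1.476×10^-6 K/W
R_cork board = (1/2.508 − 1/2.603)/(4π×0.0485) = 0.02388 K/W
R_outer film = 1/(h·4πr_o²) = 1/(12.8×4π×2.603²) = 9.176×10^-4 K/W
R_total = 0.0248 K/W
Q = ΔT/R_total = 29/0.0248

Q ≈ 1170 W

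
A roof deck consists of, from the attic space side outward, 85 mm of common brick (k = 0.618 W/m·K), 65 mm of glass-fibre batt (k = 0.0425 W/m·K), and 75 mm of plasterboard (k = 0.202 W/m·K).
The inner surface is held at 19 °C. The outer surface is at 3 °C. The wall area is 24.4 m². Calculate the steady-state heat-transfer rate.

Q ≈ 192 W

Thermal resistances in series:
R_common brick = L/(kA) = 0.085/(0.618×24.4) = 0.005637 K/W
R_glass-fibre batt = L/(kA) = 0.065/(0.0425×24.4) = 0.06268 K/W
R_plasterboard = L/(kA) = 0.075/(0.202×24.4) = 0.01522 K/W
R_total = 0.08353 K/W
Q = ΔT / R_total = 16 / 0.08353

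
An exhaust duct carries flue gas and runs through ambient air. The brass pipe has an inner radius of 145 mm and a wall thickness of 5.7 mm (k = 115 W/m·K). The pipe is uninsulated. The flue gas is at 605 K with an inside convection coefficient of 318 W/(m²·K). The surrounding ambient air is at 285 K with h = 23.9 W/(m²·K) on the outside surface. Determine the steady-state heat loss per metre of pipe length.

q′ ≈ 6710 W/m

Treating each annulus and film as a series resistance:
R_inner film = 1/(h_i·2πr₁L) = 1/(318×2π×0.145×1) = 0.003452 K/W
R_brass pipe wall = ln(150.7/145)/(2π×115×1) = 5.336×10^-5 K/W
R_outer film = 1/(h_o·2πr_oL) = 1/(23.9×2π×0.1507×1) = 0.04419 K/W
R_total = 0.04769 K/W
Q = ΔT/R_total = 320/0.04769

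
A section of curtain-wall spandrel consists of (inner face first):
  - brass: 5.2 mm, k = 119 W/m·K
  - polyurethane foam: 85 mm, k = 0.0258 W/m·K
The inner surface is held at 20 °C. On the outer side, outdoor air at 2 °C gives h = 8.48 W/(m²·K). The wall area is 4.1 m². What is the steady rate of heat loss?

Treating each layer as a thermal resistance in series:
R_brass = L/(kA) = 0.0052/(119×4.1) = 1.066×10^-5 K/W
R_polyurethane foam = L/(kA) = 0.085/(0.0258×4.1) = 0.8036 K/W
R_outer film = 1/(h_o·A) = 1/(8.48×4.1) = 0.02876 K/W
R_total = 0.8323 K/W
Q = ΔT / R_total = 18 / 0.8323

Q ≈ 21.6 W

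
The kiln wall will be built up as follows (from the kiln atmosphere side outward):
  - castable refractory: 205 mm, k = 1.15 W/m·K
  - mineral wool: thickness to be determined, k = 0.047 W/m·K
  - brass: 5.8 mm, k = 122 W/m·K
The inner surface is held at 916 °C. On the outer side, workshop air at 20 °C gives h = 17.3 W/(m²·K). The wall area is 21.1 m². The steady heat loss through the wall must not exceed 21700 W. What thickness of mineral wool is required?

Thermal resistances in series:
R_castable refractory = L/(kA) = 0.205/(1.15×21.1) = 0.008448 K/W
R_brass = L/(kA) = 0.0058/(122×21.1) = 2.253×10^-6 K/W
R_outer film = 1/(h_o·A) = 1/(17.3×21.1) = 0.00274 K/W
Sum of the known resistances R_other = 0.01119 K/W
Required total resistance R_tot = ΔT/Q_allow = 896/21700 = 0.04129 K/W
R_mineral wool = R_tot − R_other = 0.0301 K/W
L = R·k·A = 0.0301×0.047×21.1

L ≈ 29.9 mm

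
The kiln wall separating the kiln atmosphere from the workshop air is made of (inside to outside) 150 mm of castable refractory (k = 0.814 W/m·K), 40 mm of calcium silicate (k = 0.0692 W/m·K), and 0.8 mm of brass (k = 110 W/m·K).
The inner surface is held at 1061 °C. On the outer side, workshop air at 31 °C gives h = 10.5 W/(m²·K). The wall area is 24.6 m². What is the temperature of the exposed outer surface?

T ≈ 145 °C

Using the resistance-network approach (series):
R_castable refractory = L/(kA) = 0.15/(0.814×24.6) = 0.007491 K/W
R_calcium silicate = L/(kA) = 0.04/(0.0692×24.6) = 0.0235 K/W
R_brass = L/(kA) = 0.0008/(110×24.6) = 2.956×10^-7 K/W
R_outer film = 1/(h_o·A) = 1/(10.5×24.6) = 0.003871 K/W
R_total = 0.03486 K/W;  Q = ΔT/R_total = 1030/0.03486 = 29550 W
T_interface = T_inner − Q·ΣR(inner→interface) = 1061 − 29500×0.03099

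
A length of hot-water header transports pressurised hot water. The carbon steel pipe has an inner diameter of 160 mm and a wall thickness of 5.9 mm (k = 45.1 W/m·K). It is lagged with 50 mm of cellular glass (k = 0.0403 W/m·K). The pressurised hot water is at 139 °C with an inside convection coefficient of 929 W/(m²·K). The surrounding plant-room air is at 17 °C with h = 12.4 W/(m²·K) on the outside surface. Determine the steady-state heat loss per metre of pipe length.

Cylindrical conduction, so R = ln(r₂/r₁)/(2πkL) per layer, in series:
R_inner film = 1/(h_i·2πr₁L) = 1/(929×2π×0.08×1) = 0.002141 K/W
R_carbon steel pipe wall = ln(85.9/80)/(2π×45.1×1) = 2.511×10^-4 K/W
R_cellular glass = ln(135.9/85.9)/(2π×0.0403×1) = 1.812 K/W
R_outer film = 1/(h_o·2πr_oL) = 1/(12.4×2π×0.1359×1) = 0.09445 K/W
R_total = 1.909 K/W
Q = ΔT/R_total = 122/1.909

q′ ≈ 63.9 W/m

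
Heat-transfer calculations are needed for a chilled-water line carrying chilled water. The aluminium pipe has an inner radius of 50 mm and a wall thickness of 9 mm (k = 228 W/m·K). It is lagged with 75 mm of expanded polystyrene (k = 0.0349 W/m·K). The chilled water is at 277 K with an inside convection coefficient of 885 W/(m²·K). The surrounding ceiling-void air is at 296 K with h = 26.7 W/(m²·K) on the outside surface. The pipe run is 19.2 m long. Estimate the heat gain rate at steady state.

Q ≈ 96.3 W

Treating each annulus and film as a series resistance:
R_inner film = 1/(h_i·2πr₁L) = 1/(885×2π×0.05×19.2) = 1.873×10^-4 K/W
R_aluminium pipe wall = ln(59/50)/(2π×228×19.2) = 6.018×10^-6 K/W
R_expanded polystyrene = ln(134/59)/(2π×0.0349×19.2) = 0.1948 K/W
R_outer film = 1/(h_o·2πr_oL) = 1/(26.7×2π×0.134×19.2) = 0.002317 K/W
R_total = 0.1973 K/W
Q = ΔT/R_total = 19/0.1973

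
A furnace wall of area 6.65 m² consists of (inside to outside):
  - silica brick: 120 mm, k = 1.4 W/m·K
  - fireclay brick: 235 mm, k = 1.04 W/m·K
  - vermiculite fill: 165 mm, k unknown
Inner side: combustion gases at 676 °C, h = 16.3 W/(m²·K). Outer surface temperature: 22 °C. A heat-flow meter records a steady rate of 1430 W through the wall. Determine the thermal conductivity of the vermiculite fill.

k ≈ 0.0618 W/(m·K)

Treating each layer as a thermal resistance in series:
R_inner film = 1/(h_i·A) = 1/(16.3×6.65) = 0.009226 K/W
R_silica brick = L/(kA) = 0.12/(1.4×6.65) = 0.01289 K/W
R_fireclay brick = L/(kA) = 0.235/(1.04×6.65) = 0.03398 K/W
Sum of known resistances R_other = 0.05609 K/W
Total R = ΔT/Q = 654/1430 = 0.4573 K/W
R_vermiculite fill = R_total − R_other = 0.4012 K/W
k = L/(R·A) = 0.165/(0.4012×6.65)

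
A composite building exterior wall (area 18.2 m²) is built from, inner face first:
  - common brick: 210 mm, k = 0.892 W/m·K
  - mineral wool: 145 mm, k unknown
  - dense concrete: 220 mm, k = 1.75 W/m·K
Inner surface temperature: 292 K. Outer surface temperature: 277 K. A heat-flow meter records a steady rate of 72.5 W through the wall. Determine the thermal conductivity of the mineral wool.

Treating each layer as a thermal resistance in series:
R_common brick = L/(kA) = 0.21/(0.892×18.2) = 0.01294 K/W
R_dense concrete = L/(kA) = 0.22/(1.75×18.2) = 0.006907 K/W
Sum of known resistances R_other = 0.01984 K/W
Total R = ΔT/Q = 15/72.5 = 0.2069 K/W
R_mineral wool = R_total − R_other = 0.1871 K/W
k = L/(R·A) = 0.145/(0.1871×18.2)

k ≈ 0.0426 W/(m·K)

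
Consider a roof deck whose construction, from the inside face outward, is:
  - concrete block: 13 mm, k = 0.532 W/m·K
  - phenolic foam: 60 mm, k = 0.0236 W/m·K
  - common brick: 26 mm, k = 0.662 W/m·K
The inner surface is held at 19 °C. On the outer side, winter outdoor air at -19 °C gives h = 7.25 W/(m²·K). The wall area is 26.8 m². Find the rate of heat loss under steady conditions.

Q ≈ 371 W

Model the wall as resistances in series:
R_concrete block = L/(kA) = 0.013/(0.532×26.8) = 9.118×10^-4 K/W
R_phenolic foam = L/(kA) = 0.06/(0.0236×26.8) = 0.09486 K/W
R_common brick = L/(kA) = 0.026/(0.662×26.8) = 0.001465 K/W
R_outer film = 1/(h_o·A) = 1/(7.25×26.8) = 0.005147 K/W
R_total = 0.1024 K/W
Q = ΔT / R_total = 38 / 0.1024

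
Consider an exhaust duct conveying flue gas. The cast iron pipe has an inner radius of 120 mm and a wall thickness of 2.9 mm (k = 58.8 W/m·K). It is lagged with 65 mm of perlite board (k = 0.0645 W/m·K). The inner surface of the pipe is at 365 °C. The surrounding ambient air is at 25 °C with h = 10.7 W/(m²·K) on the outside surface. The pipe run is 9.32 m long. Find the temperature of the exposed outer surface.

T ≈ 48.9 °C

Cylindrical conduction, so R = ln(r₂/r₁)/(2πkL) per layer, in series:
R_cast iron pipe wall = ln(122.9/120)/(2π×58.8×9.32) = 6.935×10^-6 K/W
R_perlite board = ln(187.9/122.9)/(2π×0.0645×9.32) = 0.1124 K/W
R_outer film = 1/(h_o·2πr_oL) = 1/(10.7×2π×0.1879×9.32) = 0.008494 K/W
R_total = 0.1209 K/W
Q = ΔT/R_total = 340/0.1209
Q = 2810 W
T_interface = T_inner − Q·ΣR(inner→interface) = 365 − 2810×0.1124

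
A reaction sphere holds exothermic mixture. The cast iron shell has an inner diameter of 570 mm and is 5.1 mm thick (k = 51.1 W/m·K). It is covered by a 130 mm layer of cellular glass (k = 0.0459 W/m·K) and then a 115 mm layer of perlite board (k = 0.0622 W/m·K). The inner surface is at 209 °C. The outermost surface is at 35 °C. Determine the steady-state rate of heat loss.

Spherical conduction: R = (1/r_in − 1/r_out)/(4πk) per layer; series-sum.
R_cast iron shell = (1/0.285 − 1/0.2901)/(4π×51.1) = 9.606×10^-5 K/W
R_cellular glass = (1/0.2901 − 1/0.4201)/(4π×0.0459) = 1.849 K/W
R_perlite board = (1/0.4201 − 1/0.5351)/(4π×0.0622) = 0.6545 K/W
R_total = 2.504 K/W
Q = ΔT/R_total = 174/2.504

Q ≈ 69.5 W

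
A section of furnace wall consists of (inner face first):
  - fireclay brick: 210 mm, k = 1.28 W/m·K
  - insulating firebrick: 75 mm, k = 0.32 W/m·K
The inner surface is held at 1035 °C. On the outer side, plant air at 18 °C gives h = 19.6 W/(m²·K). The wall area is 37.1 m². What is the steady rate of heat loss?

Series thermal resistances:
R_fireclay brick = L/(kA) = 0.21/(1.28×37.1) = 0.004422 K/W
R_insulating firebrick = L/(kA) = 0.075/(0.32×37.1) = 0.006317 K/W
R_outer film = 1/(h_o·A) = 1/(19.6×37.1) = 0.001375 K/W
R_total = 0.01211 K/W
Q = ΔT / R_total = 1017 / 0.01211

Q ≈ 83900 W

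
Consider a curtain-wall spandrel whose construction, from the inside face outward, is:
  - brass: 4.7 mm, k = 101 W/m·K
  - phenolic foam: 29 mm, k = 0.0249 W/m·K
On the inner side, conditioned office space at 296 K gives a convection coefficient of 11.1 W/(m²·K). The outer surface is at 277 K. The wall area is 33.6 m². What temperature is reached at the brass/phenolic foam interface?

T ≈ 295 K

Thermal resistances in series:
R_inner film = 1/(h_i·A) = 1/(11.1×33.6) = 0.002681 K/W
R_brass = L/(kA) = 0.0047/(101×33.6) = 1.385×10^-6 K/W
R_phenolic foam = L/(kA) = 0.029/(0.0249×33.6) = 0.03466 K/W
R_total = 0.03735 K/W;  Q = ΔT/R_total = 19/0.03735 = 508.8 W
T_interface = T_inner − Q·ΣR(inner→interface) = 296 − 509×0.002683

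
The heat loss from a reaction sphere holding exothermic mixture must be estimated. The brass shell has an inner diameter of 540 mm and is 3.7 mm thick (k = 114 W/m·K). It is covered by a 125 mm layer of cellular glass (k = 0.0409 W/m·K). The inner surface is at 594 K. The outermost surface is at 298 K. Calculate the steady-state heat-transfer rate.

Q ≈ 133 W

Each spherical layer contributes R = (1/r_i − 1/r_o)/(4πk):
R_brass shell = (1/0.27 − 1/0.2737)/(4π×114) = 3.495×10^-5 K/W
R_cellular glass = (1/0.2737 − 1/0.3987)/(4π×0.0409) = 2.229 K/W
R_total = 2.229 K/W
Q = ΔT/R_total = 296/2.229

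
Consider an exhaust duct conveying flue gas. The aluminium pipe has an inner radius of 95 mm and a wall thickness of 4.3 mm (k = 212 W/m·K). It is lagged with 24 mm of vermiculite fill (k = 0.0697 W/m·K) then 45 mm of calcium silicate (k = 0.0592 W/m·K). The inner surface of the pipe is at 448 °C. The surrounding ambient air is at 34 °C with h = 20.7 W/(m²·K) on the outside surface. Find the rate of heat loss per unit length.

q′ ≈ 301 W/m

Treating each annulus and film as a series resistance:
R_aluminium pipe wall = ln(99.3/95)/(2π×212×1) = 3.323×10^-5 K/W
R_vermiculite fill = ln(123.3/99.3)/(2π×0.0697×1) = 0.4943 K/W
R_calcium silicate = ln(168.3/123.3)/(2π×0.0592×1) = 0.8364 K/W
R_outer film = 1/(h_o·2πr_oL) = 1/(20.7×2π×0.1683×1) = 0.04568 K/W
R_total = 1.376 K/W
Q = ΔT/R_total = 414/1.376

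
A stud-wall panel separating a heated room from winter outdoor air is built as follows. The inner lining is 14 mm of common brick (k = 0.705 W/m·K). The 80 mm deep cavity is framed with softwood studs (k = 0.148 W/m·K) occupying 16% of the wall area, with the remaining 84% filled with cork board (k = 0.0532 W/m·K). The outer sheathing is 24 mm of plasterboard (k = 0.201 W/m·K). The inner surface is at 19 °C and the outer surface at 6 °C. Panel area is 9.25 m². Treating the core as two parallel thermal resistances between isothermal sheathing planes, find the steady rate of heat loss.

Sheathing layers in series; stud and cavity paths in parallel between them.
R_inner = 0.014/(0.705×9.25) = 0.002147 K/W
R_stud  = 0.08/(0.148×0.16×9.25) = 0.3652 K/W
R_cav   = 0.08/(0.0532×0.84×9.25) = 0.1935 K/W
1/R_core = 1/R_stud + 1/R_cav → R_core = 0.1265 K/W
R_outer = 0.024/(0.201×9.25) = 0.01291 K/W
R_total = 0.1416 K/W
Q = ΔT/R_total = 13/0.1416

Q ≈ 91.8 W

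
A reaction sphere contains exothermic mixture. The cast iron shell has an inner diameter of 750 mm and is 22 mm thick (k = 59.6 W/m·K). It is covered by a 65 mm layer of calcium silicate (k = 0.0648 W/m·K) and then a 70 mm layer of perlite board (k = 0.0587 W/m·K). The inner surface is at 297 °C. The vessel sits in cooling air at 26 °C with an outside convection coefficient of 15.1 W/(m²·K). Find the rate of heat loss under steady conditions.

Q ≈ 323 W

Radial (spherical) resistances in series:
R_cast iron shell = (1/0.375 − 1/0.397)/(4π×59.6) = 1.973×10^-4 K/W
R_calcium silicate = (1/0.397 − 1/0.462)/(4π×0.0648) = 0.4352 K/W
R_perlite board = (1/0.462 − 1/0.532)/(4π×0.0587) = 0.3861 K/W
R_outer film = 1/(h·4πr_o²) = 1/(15.1×4π×0.532²) = 0.01862 K/W
R_total = 0.8401 K/W
Q = ΔT/R_total = 271/0.8401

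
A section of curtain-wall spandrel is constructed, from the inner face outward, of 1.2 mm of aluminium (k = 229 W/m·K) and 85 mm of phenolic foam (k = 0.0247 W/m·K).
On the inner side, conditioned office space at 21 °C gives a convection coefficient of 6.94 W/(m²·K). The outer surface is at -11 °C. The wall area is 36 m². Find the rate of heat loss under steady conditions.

Series thermal resistances:
R_inner film = 1/(h_i·A) = 1/(6.94×36) = 0.004003 K/W
R_aluminium = L/(kA) = 0.0012/(229×36) = 1.456×10^-7 K/W
R_phenolic foam = L/(kA) = 0.085/(0.0247×36) = 0.09559 K/W
R_total = 0.09959 K/W
Q = ΔT / R_total = 32 / 0.09959

Q ≈ 321 W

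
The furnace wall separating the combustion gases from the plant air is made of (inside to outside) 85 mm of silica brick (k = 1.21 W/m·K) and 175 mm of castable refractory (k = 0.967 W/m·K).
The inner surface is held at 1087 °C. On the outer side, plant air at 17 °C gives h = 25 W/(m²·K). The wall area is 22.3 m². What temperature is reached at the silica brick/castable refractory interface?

Series thermal resistances:
R_silica brick = L/(kA) = 0.085/(1.21×22.3) = 0.00315 K/W
R_castable refractory = L/(kA) = 0.175/(0.967×22.3) = 0.008115 K/W
R_outer film = 1/(h_o·A) = 1/(25×22.3) = 0.001794 K/W
R_total = 0.01306 K/W;  Q = ΔT/R_total = 1070/0.01306 = 81930 W
T_interface = T_inner − Q·ΣR(inner→interface) = 1087 − 81900×0.00315

T ≈ 829 °C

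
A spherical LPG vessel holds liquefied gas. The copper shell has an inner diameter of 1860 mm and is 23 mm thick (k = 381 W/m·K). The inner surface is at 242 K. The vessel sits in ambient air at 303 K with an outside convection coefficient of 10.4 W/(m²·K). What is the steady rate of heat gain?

Q ≈ 7240 W

Radial (spherical) resistances in series:
R_copper shell = (1/0.93 − 1/0.953)/(4π×381) = 5.42×10^-6 K/W
R_outer film = 1/(h·4πr_o²) = 1/(10.4×4π×0.953²) = 0.008425 K/W
R_total = 0.00843 K/W
Q = ΔT/R_total = 61/0.00843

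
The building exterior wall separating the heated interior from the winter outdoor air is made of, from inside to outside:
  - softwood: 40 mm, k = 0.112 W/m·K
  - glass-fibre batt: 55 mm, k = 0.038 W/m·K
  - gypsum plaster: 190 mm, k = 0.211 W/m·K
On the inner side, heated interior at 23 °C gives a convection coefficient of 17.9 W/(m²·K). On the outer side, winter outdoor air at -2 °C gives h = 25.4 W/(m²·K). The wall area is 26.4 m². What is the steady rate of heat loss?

Q ≈ 236 W

Using the resistance-network approach (series):
R_inner film = 1/(h_i·A) = 1/(17.9×26.4) = 0.002116 K/W
R_softwood = L/(kA) = 0.04/(0.112×26.4) = 0.01353 K/W
R_glass-fibre batt = L/(kA) = 0.055/(0.038×26.4) = 0.05482 K/W
R_gypsum plaster = L/(kA) = 0.19/(0.211×26.4) = 0.03411 K/W
R_outer film = 1/(h_o·A) = 1/(25.4×26.4) = 0.001491 K/W
R_total = 0.1061 K/W
Q = ΔT / R_total = 25 / 0.1061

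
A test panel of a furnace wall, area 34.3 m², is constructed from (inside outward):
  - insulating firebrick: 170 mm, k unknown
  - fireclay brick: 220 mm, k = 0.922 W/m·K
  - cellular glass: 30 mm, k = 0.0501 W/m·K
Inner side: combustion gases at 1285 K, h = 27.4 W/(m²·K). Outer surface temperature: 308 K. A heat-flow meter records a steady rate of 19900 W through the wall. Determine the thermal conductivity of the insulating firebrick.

k ≈ 0.21 W/(m·K)

Using the resistance-network approach (series):
R_inner film = 1/(h_i·A) = 1/(27.4×34.3) = 0.001064 K/W
R_fireclay brick = L/(kA) = 0.22/(0.922×34.3) = 0.006957 K/W
R_cellular glass = L/(kA) = 0.03/(0.0501×34.3) = 0.01746 K/W
Sum of known resistances R_other = 0.02548 K/W
Total R = ΔT/Q = 977/19900 = 0.0491 K/W
R_insulating firebrick = R_total − R_other = 0.02362 K/W
k = L/(R·A) = 0.17/(0.02362×34.3)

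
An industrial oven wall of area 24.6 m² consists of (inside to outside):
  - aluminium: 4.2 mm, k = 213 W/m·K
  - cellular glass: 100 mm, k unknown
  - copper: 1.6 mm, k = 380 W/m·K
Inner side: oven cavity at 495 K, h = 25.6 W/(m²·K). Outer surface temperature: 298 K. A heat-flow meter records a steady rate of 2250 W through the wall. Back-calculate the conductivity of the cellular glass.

k ≈ 0.0473 W/(m·K)

Treating each layer as a thermal resistance in series:
R_inner film = 1/(h_i·A) = 1/(25.6×24.6) = 0.001588 K/W
R_aluminium = L/(kA) = 0.0042/(213×24.6) = 8.016×10^-7 K/W
R_copper = L/(kA) = 0.0016/(380×24.6) = 1.712×10^-7 K/W
Sum of known resistances R_other = 0.001589 K/W
Total R = ΔT/Q = 197/2250 = 0.08756 K/W
R_cellular glass = R_total − R_other = 0.08597 K/W
k = L/(R·A) = 0.1/(0.08597×24.6)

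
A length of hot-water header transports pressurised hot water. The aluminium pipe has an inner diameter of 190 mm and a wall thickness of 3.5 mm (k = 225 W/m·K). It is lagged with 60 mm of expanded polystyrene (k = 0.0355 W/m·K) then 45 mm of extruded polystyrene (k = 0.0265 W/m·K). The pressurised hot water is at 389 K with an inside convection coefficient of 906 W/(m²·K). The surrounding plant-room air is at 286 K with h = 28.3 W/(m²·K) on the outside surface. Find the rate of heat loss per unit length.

q′ ≈ 28.1 W/m

Per-layer cylindrical resistances, series-summed:
R_inner film = 1/(h_i·2πr₁L) = 1/(906×2π×0.095×1) = 0.001849 K/W
R_aluminium pipe wall = ln(98.5/95)/(2π×225×1) = 2.559×10^-5 K/W
R_expanded polystyrene = ln(158.5/98.5)/(2π×0.0355×1) = 2.133 K/W
R_extruded polystyrene = ln(203.5/158.5)/(2π×0.0265×1) = 1.501 K/W
R_outer film = 1/(h_o·2πr_oL) = 1/(28.3×2π×0.2035×1) = 0.02764 K/W
R_total = 3.663 K/W
Q = ΔT/R_total = 103/3.663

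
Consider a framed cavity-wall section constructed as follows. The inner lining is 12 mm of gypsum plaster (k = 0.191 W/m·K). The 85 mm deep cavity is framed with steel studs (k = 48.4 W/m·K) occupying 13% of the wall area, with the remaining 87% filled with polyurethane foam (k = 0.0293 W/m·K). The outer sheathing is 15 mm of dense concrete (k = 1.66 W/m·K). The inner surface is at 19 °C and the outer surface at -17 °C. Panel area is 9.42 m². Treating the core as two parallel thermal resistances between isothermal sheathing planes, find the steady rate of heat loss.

Sheathing layers in series; stud and cavity paths in parallel between them.
R_inner = 0.012/(0.191×9.42) = 0.00667 K/W
R_stud  = 0.085/(48.4×0.13×9.42) = 0.001434 K/W
R_cav   = 0.085/(0.0293×0.87×9.42) = 0.354 K/W
1/R_core = 1/R_stud + 1/R_cav → R_core = 0.001428 K/W
R_outer = 0.015/(1.66×9.42) = 9.593×10^-4 K/W
R_total = 0.009057 K/W
Q = ΔT/R_total = 36/0.009057

Q ≈ 3970 W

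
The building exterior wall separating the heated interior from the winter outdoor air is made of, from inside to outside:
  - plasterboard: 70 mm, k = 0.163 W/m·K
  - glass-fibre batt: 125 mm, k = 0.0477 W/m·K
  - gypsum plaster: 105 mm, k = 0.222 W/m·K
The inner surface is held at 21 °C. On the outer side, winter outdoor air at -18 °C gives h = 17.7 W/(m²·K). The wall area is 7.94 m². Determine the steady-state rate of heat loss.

Q ≈ 86.5 W

Thermal resistances in series:
R_plasterboard = L/(kA) = 0.07/(0.163×7.94) = 0.05409 K/W
R_glass-fibre batt = L/(kA) = 0.125/(0.0477×7.94) = 0.33 K/W
R_gypsum plaster = L/(kA) = 0.105/(0.222×7.94) = 0.05957 K/W
R_outer film = 1/(h_o·A) = 1/(17.7×7.94) = 0.007116 K/W
R_total = 0.4508 K/W
Q = ΔT / R_total = 39 / 0.4508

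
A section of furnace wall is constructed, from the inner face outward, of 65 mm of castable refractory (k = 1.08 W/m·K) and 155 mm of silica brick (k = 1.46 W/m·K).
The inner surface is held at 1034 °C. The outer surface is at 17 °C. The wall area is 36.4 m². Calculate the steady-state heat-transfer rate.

Thermal resistances in series:
R_castable refractory = L/(kA) = 0.065/(1.08×36.4) = 0.001653 K/W
R_silica brick = L/(kA) = 0.155/(1.46×36.4) = 0.002917 K/W
R_total = 0.00457 K/W
Q = ΔT / R_total = 1017 / 0.00457

Q ≈ 223000 W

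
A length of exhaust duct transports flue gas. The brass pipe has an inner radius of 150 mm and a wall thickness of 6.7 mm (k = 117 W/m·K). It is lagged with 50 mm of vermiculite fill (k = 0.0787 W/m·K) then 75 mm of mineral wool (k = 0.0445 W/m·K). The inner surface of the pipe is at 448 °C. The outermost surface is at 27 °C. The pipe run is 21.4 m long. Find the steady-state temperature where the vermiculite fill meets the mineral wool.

For a radial system each layer contributes R = ln(r_out/r_in)/(2πkL); films add R = 1/(hA).
R_brass pipe wall = ln(156.7/150)/(2π×117×21.4) = 2.778×10^-6 K/W
R_vermiculite fill = ln(206.7/156.7)/(2π×0.0787×21.4) = 0.02617 K/W
R_mineral wool = ln(281.7/206.7)/(2π×0.0445×21.4) = 0.05174 K/W
R_total = 0.07791 K/W
Q = ΔT/R_total = 421/0.07791
Q = 5400 W
T_interface = T_inner − Q·ΣR(inner→interface) = 448 − 5400×0.02617

T ≈ 307 °C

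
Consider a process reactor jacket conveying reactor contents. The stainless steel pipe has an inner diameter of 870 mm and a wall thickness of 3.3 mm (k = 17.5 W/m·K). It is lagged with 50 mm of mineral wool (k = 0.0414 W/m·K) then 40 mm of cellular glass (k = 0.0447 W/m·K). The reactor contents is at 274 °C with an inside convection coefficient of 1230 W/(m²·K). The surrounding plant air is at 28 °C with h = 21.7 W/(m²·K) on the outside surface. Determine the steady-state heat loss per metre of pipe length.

Radial resistances (cylindrical: R_cond = ln(r_o/r_i)/(2πkL), R_conv = 1/(h·2πrL)):
R_inner film = 1/(h_i·2πr₁L) = 1/(1230×2π×0.435×1) = 2.975×10^-4 K/W
R_stainless steel pipe wall = ln(438.3/435)/(2π×17.5×1) = 6.873×10^-5 K/W
R_mineral wool = ln(488.3/438.3)/(2π×0.0414×1) = 0.4153 K/W
R_cellular glass = ln(528.3/488.3)/(2π×0.0447×1) = 0.2803 K/W
R_outer film = 1/(h_o·2πr_oL) = 1/(21.7×2π×0.5283×1) = 0.01388 K/W
R_total = 0.7099 K/W
Q = ΔT/R_total = 246/0.7099

q′ ≈ 347 W/m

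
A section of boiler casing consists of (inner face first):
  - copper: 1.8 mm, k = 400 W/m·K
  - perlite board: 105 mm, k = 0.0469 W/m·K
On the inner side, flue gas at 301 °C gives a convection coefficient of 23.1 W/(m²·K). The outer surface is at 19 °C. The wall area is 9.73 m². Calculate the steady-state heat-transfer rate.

Thermal resistances in series:
R_inner film = 1/(h_i·A) = 1/(23.1×9.73) = 0.004449 K/W
R_copper = L/(kA) = 0.0018/(400×9.73) = 4.625×10^-7 K/W
R_perlite board = L/(kA) = 0.105/(0.0469×9.73) = 0.2301 K/W
R_total = 0.2345 K/W
Q = ΔT / R_total = 282 / 0.2345

Q ≈ 1200 W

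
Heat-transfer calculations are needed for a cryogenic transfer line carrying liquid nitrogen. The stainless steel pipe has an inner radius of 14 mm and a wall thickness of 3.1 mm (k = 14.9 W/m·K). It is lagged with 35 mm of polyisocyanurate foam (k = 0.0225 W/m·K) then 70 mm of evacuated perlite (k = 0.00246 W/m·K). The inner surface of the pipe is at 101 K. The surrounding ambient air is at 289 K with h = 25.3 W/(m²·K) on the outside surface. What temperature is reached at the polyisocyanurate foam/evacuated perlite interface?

T ≈ 125 K

For a radial system each layer contributes R = ln(r_out/r_in)/(2πkL); films add R = 1/(hA).
R_stainless steel pipe wall = ln(17.1/14)/(2π×14.9×1) = 0.002137 K/W
R_polyisocyanurate foam = ln(52.1/17.1)/(2π×0.0225×1) = 7.881 K/W
R_evacuated perlite = ln(122.1/52.1)/(2π×0.00246×1) = 55.1 K/W
R_outer film = 1/(h_o·2πr_oL) = 1/(25.3×2π×0.1221×1) = 0.05152 K/W
R_total = 63.04 K/W
Q = ΔT/R_total = 188/63.04
Q = 2.98 W/m
T_interface = T_inner + Q·ΣR(inner→interface) = 101 + 2.98×7.883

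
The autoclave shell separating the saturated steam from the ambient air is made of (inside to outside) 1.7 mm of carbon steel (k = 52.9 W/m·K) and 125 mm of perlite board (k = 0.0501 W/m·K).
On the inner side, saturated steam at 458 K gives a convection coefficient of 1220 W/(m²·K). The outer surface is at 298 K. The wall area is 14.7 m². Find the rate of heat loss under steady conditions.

Treating each layer as a thermal resistance in series:
R_inner film = 1/(h_i·A) = 1/(1220×14.7) = 5.576×10^-5 K/W
R_carbon steel = L/(kA) = 0.0017/(52.9×14.7) = 2.186×10^-6 K/W
R_perlite board = L/(kA) = 0.125/(0.0501×14.7) = 0.1697 K/W
R_total = 0.1698 K/W
Q = ΔT / R_total = 160 / 0.1698

Q ≈ 942 W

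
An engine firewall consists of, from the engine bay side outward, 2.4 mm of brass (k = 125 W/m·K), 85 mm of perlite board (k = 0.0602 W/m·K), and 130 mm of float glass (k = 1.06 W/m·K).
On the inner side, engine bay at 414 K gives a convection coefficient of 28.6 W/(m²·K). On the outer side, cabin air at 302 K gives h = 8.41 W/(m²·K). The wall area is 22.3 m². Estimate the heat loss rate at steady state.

Series thermal resistances:
R_inner film = 1/(h_i·A) = 1/(28.6×22.3) = 0.001568 K/W
R_brass = L/(kA) = 0.0024/(125×22.3) = 8.61×10^-7 K/W
R_perlite board = L/(kA) = 0.085/(0.0602×22.3) = 0.06332 K/W
R_float glass = L/(kA) = 0.13/(1.06×22.3) = 0.0055 K/W
R_outer film = 1/(h_o·A) = 1/(8.41×22.3) = 0.005332 K/W
R_total = 0.07572 K/W
Q = ΔT / R_total = 112 / 0.07572

Q ≈ 1480 W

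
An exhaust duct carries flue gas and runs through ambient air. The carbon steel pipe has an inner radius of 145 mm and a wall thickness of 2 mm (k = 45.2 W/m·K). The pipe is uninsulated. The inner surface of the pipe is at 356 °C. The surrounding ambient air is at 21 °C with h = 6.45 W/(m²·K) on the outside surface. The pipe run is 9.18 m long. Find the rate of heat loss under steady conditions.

Q ≈ 18300 W

Cylindrical conduction, so R = ln(r₂/r₁)/(2πkL) per layer, in series:
R_carbon steel pipe wall = ln(147/145)/(2π×45.2×9.18) = 5.254×10^-6 K/W
R_outer film = 1/(h_o·2πr_oL) = 1/(6.45×2π×0.147×9.18) = 0.01829 K/W
R_total = 0.01829 K/W
Q = ΔT/R_total = 335/0.01829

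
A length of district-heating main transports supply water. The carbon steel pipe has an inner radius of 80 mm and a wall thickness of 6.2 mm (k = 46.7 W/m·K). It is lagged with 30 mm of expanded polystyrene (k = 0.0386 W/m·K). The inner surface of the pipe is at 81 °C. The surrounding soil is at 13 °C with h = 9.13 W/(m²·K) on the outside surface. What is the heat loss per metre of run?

For a radial system each layer contributes R = ln(r_out/r_in)/(2πkL); films add R = 1/(hA).
R_carbon steel pipe wall = ln(86.2/80)/(2π×46.7×1) = 2.544×10^-4 K/W
R_expanded polystyrene = ln(116.2/86.2)/(2π×0.0386×1) = 1.231 K/W
R_outer film = 1/(h_o·2πr_oL) = 1/(9.13×2π×0.1162×1) = 0.15 K/W
R_total = 1.382 K/W
Q = ΔT/R_total = 68/1.382

q′ ≈ 49.2 W/m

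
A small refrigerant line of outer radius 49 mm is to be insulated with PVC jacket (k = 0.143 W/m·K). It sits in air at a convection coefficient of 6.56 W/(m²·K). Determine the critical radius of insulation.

r_cr ≈ 21.8 mm

For a cylinder r_cr = k/h = 0.143/6.56
r_cr = 21.8 mm; since the bare radius (49 mm) is above r_cr, any added insulation will reduce heat loss.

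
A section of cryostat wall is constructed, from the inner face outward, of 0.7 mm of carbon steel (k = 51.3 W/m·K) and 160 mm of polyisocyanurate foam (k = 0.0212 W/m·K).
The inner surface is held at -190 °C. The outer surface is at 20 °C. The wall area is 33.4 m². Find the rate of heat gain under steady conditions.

Using the resistance-network approach (series):
R_carbon steel = L/(kA) = 0.0007/(51.3×33.4) = 4.085×10^-7 K/W
R_polyisocyanurate foam = L/(kA) = 0.16/(0.0212×33.4) = 0.226 K/W
R_total = 0.226 K/W
Q = ΔT / R_total = 210 / 0.226

Q ≈ 929 W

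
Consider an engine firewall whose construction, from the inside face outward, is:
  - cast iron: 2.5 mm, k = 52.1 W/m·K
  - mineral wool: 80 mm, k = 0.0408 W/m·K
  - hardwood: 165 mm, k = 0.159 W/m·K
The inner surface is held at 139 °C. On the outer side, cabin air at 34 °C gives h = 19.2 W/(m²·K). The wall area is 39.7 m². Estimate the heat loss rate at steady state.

Model the wall as resistances in series:
R_cast iron = L/(kA) = 0.0025/(52.1×39.7) = 1.209×10^-6 K/W
R_mineral wool = L/(kA) = 0.08/(0.0408×39.7) = 0.04939 K/W
R_hardwood = L/(kA) = 0.165/(0.159×39.7) = 0.02614 K/W
R_outer film = 1/(h_o·A) = 1/(19.2×39.7) = 0.001312 K/W
R_total = 0.07684 K/W
Q = ΔT / R_total = 105 / 0.07684

Q ≈ 1370 W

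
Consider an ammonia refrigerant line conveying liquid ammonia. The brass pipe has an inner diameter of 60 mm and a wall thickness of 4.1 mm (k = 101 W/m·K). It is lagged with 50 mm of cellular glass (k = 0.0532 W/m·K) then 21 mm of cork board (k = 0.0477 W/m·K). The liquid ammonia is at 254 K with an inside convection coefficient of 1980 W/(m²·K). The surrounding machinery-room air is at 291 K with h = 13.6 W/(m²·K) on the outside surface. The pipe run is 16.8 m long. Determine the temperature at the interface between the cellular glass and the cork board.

Treating each annulus and film as a series resistance:
R_inner film = 1/(h_i·2πr₁L) = 1/(1980×2π×0.03×16.8) = 1.595×10^-4 K/W
R_brass pipe wall = ln(34.1/30)/(2π×101×16.8) = 1.202×10^-5 K/W
R_cellular glass = ln(84.1/34.1)/(2π×0.0532×16.8) = 0.1607 K/W
R_cork board = ln(105.1/84.1)/(2π×0.0477×16.8) = 0.04427 K/W
R_outer film = 1/(h_o·2πr_oL) = 1/(13.6×2π×0.1051×16.8) = 0.006628 K/W
R_total = 0.2118 K/W
Q = ΔT/R_total = 37/0.2118
Q = 175 W
T_interface = T_inner + Q·ΣR(inner→interface) = 254 + 175×0.1609

T ≈ 282 K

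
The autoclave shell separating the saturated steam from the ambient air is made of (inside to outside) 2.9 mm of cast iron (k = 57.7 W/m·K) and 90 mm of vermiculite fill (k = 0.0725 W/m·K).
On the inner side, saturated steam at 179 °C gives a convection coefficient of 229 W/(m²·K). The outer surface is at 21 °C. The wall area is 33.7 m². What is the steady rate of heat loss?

Series thermal resistances:
R_inner film = 1/(h_i·A) = 1/(229×33.7) = 1.296×10^-4 K/W
R_cast iron = L/(kA) = 0.0029/(57.7×33.7) = 1.491×10^-6 K/W
R_vermiculite fill = L/(kA) = 0.09/(0.0725×33.7) = 0.03684 K/W
R_total = 0.03697 K/W
Q = ΔT / R_total = 158 / 0.03697

Q ≈ 4270 W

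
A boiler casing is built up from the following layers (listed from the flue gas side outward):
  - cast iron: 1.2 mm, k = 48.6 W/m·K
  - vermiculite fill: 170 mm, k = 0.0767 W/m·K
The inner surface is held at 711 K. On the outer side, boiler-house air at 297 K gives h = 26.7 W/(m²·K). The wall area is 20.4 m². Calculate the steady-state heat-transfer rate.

Thermal resistances in series:
R_cast iron = L/(kA) = 0.0012/(48.6×20.4) = 1.21×10^-6 K/W
R_vermiculite fill = L/(kA) = 0.17/(0.0767×20.4) = 0.1086 K/W
R_outer film = 1/(h_o·A) = 1/(26.7×20.4) = 0.001836 K/W
R_total = 0.1105 K/W
Q = ΔT / R_total = 414 / 0.1105

Q ≈ 3750 W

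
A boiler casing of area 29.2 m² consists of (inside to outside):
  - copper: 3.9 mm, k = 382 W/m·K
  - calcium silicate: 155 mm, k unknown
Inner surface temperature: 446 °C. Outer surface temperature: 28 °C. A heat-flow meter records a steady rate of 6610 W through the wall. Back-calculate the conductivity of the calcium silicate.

Thermal resistances in series:
R_copper = L/(kA) = 0.0039/(382×29.2) = 3.496×10^-7 K/W
Sum of known resistances R_other = 3.496×10^-7 K/W
Total R = ΔT/Q = 418/6610 = 0.06324 K/W
R_calcium silicate = R_total − R_other = 0.06324 K/W
k = L/(R·A) = 0.155/(0.06324×29.2)

k ≈ 0.0839 W/(m·K)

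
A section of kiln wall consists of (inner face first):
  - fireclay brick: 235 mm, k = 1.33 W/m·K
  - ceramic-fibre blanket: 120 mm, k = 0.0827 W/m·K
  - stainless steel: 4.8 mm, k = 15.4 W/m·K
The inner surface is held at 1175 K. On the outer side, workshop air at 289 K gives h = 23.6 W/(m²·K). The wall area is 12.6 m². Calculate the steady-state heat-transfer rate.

Series thermal resistances:
R_fireclay brick = L/(kA) = 0.235/(1.33×12.6) = 0.01402 K/W
R_ceramic-fibre blanket = L/(kA) = 0.12/(0.0827×12.6) = 0.1152 K/W
R_stainless steel = L/(kA) = 0.0048/(15.4×12.6) = 2.474×10^-5 K/W
R_outer film = 1/(h_o·A) = 1/(23.6×12.6) = 0.003363 K/W
R_total = 0.1326 K/W
Q = ΔT / R_total = 886 / 0.1326

Q ≈ 6680 W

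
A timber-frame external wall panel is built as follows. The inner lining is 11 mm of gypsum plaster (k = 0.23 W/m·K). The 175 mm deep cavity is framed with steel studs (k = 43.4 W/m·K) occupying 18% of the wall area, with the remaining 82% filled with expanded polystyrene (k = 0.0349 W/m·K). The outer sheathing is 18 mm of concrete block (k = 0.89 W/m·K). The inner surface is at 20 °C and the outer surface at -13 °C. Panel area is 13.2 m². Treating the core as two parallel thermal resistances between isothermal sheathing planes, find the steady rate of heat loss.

Sheathing layers in series; stud and cavity paths in parallel between them.
R_inner = 0.011/(0.23×13.2) = 0.003623 K/W
R_stud  = 0.175/(43.4×0.18×13.2) = 0.001697 K/W
R_cav   = 0.175/(0.0349×0.82×13.2) = 0.4633 K/W
1/R_core = 1/R_stud + 1/R_cav → R_core = 0.001691 K/W
R_outer = 0.018/(0.89×13.2) = 0.001532 K/W
R_total = 0.006846 K/W
Q = ΔT/R_total = 33/0.006846

Q ≈ 4820 W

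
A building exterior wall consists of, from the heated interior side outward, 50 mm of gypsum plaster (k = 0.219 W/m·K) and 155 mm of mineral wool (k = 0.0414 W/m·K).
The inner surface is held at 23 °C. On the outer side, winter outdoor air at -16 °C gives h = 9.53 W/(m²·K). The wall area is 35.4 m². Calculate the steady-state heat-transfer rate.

Q ≈ 339 W

Model the wall as resistances in series:
R_gypsum plaster = L/(kA) = 0.05/(0.219×35.4) = 0.006449 K/W
R_mineral wool = L/(kA) = 0.155/(0.0414×35.4) = 0.1058 K/W
R_outer film = 1/(h_o·A) = 1/(9.53×35.4) = 0.002964 K/W
R_total = 0.1152 K/W
Q = ΔT / R_total = 39 / 0.1152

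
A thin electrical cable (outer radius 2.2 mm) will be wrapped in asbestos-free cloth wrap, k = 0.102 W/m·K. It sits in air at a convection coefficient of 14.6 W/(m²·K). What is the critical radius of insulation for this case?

r_cr ≈ 6.99 mm

For a cylinder r_cr = k/h = 0.102/14.6
r_cr = 6.99 mm; since the bare radius (2.2 mm) is below r_cr, adding a thin layer of insulation will *increase* heat loss.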